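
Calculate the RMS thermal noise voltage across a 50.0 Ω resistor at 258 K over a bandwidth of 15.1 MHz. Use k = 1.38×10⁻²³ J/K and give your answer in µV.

3.28 µV

V_n = √(4kTRB)
4kTRB = 4 × 1.38×10⁻²³ × 258 × 5.00×10¹ × 1.51×10⁷ = 1.08×10⁻¹¹ V²
V_n = √(1.08×10⁻¹¹) = 3.28×10⁻⁶ V = 3.28 µV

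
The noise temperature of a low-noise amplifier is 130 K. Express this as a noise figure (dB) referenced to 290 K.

1.61 dB

F = 1 + T_e/T₀ = 1 + 130/290 = 1.44828
NF = 10 log₁₀(1.44828) = 1.61 dB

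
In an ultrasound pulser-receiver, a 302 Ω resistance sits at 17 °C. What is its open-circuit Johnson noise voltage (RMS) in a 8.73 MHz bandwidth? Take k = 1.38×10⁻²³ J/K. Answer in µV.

6.50 µV

T = 17 °C + 273.15 = 290.15 K
V_n = √(4kTRB)
4kTRB = 4 × 1.38×10⁻²³ × 290.15 × 3.02×10² × 8.73×10⁶ = 4.22×10⁻¹¹ V²
V_n = √(4.22×10⁻¹¹) = 6.50×10⁻⁶ V = 6.50 µV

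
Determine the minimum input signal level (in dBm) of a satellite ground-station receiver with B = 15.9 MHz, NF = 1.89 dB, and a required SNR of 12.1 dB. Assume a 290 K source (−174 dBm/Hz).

−88.0 dBm

Sensitivity = −174 + 10 log₁₀(B) + NF + SNR_min
= −174 + 72.01 + 1.89 + 12.1
= −88.00 dBm → −88.0 dBm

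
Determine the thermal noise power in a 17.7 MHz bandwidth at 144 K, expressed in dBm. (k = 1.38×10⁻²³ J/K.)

−104.5 dBm

P_n = kTB = 1.38×10⁻²³ × 144 × 1.77×10⁷ = 3.52×10⁻¹⁴ W
In dBm: 10 log₁₀(3.52×10⁻¹⁴ / 10⁻³) = −104.5 dBm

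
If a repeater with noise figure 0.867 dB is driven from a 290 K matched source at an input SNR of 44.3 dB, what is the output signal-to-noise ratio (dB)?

43.433 dB

By definition F = SNR_in/SNR_out, so in dB: SNR_out = SNR_in − NF
SNR_out = 44.3 − 0.867 = 43.433 dB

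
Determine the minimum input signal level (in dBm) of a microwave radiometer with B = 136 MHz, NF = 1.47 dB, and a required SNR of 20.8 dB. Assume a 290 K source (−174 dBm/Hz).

−70.4 dBm

Sensitivity = −174 + 10 log₁₀(B) + NF + SNR_min
= −174 + 81.34 + 1.47 + 20.8
= −70.39 dBm → −70.4 dBm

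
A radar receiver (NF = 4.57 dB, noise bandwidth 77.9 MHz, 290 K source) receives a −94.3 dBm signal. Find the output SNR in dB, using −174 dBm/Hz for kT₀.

−3.8 dB

Noise floor: N = −174 + 10 log₁₀(B) + NF
10 log₁₀(7.79×10⁷) = 78.92 dB
N = −174 + 78.92 + 4.57 = −90.51 dBm
SNR = P_sig − N = −94.3 − (−90.51) = −3.79 dB → −3.8 dB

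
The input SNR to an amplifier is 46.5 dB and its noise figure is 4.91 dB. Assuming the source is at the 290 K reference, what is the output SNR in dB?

41.59 dB

By definition F = SNR_in/SNR_out, so in dB: SNR_out = SNR_in − NF
SNR_out = 46.5 − 4.91 = 41.59 dB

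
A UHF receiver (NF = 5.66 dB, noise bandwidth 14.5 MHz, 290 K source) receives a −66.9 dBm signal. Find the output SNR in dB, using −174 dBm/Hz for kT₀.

29.8 dB

Noise floor: N = −174 + 10 log₁₀(B) + NF
10 log₁₀(1.45×10⁷) = 71.61 dB
N = −174 + 71.61 + 5.66 = −96.73 dBm
SNR = P_sig − N = −66.9 − (−96.73) = 29.83 dB → 29.8 dB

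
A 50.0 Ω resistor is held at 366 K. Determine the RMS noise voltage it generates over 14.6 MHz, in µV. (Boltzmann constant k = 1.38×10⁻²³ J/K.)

V_n = √(4kTRB)
4kTRB = 4 × 1.38×10⁻²³ × 366 × 5.00×10¹ × 1.46×10⁷ = 1.47×10⁻¹¹ V²
V_n = √(1.47×10⁻¹¹) = 3.84×10⁻⁶ V = 3.84 µV

3.84 µV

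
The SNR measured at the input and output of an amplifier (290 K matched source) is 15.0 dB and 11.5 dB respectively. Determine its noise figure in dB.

3.5 dB

NF (dB) = SNR_in(dB) − SNR_out(dB) when the source is at T₀
NF = 15.0 − 11.5 = 3.5 dB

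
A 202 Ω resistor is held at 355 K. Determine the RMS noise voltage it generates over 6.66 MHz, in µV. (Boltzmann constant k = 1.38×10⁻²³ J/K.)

5.13 µV

V_n = √(4kTRB)
4kTRB = 4 × 1.38×10⁻²³ × 355 × 2.02×10² × 6.66×10⁶ = 2.64×10⁻¹¹ V²
V_n = √(2.64×10⁻¹¹) = 5.13×10⁻⁶ V = 5.13 µV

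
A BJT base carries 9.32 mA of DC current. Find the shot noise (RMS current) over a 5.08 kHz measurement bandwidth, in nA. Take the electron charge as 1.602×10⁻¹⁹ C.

3.89 nA

I_n = √(2qI·B)
2qI·B = 2 × 1.602×10⁻¹⁹ × 9.32×10⁻³ × 5.08×10³ = 1.52×10⁻¹⁷ A²
I_n = √(1.52×10⁻¹⁷) = 3.89×10⁻⁹ A = 3.89 nA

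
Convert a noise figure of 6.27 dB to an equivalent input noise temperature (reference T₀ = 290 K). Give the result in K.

939 K

F = 10^(6.27/10) = 4.23643
T_e = (F − 1)·T₀ = (4.23643 − 1) × 290 = 939 K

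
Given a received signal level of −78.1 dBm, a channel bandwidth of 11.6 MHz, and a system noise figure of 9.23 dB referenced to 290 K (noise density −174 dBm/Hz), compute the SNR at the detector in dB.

16.0 dB

Noise floor: N = −174 + 10 log₁₀(B) + NF
10 log₁₀(1.16×10⁷) = 70.64 dB
N = −174 + 70.64 + 9.23 = −94.13 dBm
SNR = P_sig − N = −78.1 − (−94.13) = 16.03 dB → 16.0 dB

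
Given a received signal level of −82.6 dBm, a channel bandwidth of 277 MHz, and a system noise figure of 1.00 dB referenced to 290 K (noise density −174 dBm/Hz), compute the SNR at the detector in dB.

6.0 dB

Noise floor: N = −174 + 10 log₁₀(B) + NF
10 log₁₀(2.77×10⁸) = 84.42 dB
N = −174 + 84.42 + 1.00 = −88.58 dBm
SNR = P_sig − N = −82.6 − (−88.58) = 5.98 dB → 6.0 dB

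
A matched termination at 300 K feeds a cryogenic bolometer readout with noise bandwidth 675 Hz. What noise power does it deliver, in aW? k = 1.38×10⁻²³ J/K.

2.79 aW

P_n = kTB = 1.38×10⁻²³ × 300 × 6.75×10² = 2.79×10⁻¹⁸ W = 2.79 aW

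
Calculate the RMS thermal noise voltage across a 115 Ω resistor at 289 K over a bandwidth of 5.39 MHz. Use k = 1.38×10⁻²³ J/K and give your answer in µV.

V_n = √(4kTRB)
4kTRB = 4 × 1.38×10⁻²³ × 289 × 1.15×10² × 5.39×10⁶ = 9.89×10⁻¹² V²
V_n = √(9.89×10⁻¹²) = 3.14×10⁻⁶ V = 3.14 µV

3.14 µV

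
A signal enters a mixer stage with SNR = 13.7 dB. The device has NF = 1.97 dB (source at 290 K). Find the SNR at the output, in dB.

11.73 dB

By definition F = SNR_in/SNR_out, so in dB: SNR_out = SNR_in − NF
SNR_out = 13.7 − 1.97 = 11.73 dB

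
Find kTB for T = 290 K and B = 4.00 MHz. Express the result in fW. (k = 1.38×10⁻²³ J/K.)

16.0 fW

P_n = kTB = 1.38×10⁻²³ × 290 × 4.00×10⁶ = 1.60×10⁻¹⁴ W = 16.0 fW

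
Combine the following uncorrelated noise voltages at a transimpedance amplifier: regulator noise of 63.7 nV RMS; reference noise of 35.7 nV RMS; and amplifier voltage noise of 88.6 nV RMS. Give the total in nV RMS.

Uncorrelated sources add in power (mean-square): V_tot = √(ΣV_i²)
V_tot = √[(6.37×10⁻⁸)² + (3.57×10⁻⁸)² + (8.86×10⁻⁸)²] = 1.15×10⁻⁷ V = 115 nV

115 nV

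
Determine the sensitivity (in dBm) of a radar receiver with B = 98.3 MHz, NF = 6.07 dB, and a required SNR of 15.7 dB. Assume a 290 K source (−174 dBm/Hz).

Sensitivity = −174 + 10 log₁₀(B) + NF + SNR_min
= −174 + 79.93 + 6.07 + 15.7
= −72.30 dBm → −72.3 dBm

−72.3 dBm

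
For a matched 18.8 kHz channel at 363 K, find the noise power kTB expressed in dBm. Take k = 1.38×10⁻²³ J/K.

−130.3 dBm

P_n = kTB = 1.38×10⁻²³ × 363 × 1.88×10⁴ = 9.42×10⁻¹⁷ W
In dBm: 10 log₁₀(9.42×10⁻¹⁷ / 10⁻³) = −130.3 dBm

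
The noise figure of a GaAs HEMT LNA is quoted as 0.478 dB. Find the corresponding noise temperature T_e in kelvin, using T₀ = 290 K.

F = 10^(0.478/10) = 1.11635
T_e = (F − 1)·T₀ = (1.11635 − 1) × 290 = 33.7 K

33.7 K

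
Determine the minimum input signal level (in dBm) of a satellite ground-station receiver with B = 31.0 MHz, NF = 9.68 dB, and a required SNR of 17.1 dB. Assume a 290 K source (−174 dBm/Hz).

−72.3 dBm

Sensitivity = −174 + 10 log₁₀(B) + NF + SNR_min
= −174 + 74.91 + 9.68 + 17.1
= −72.31 dBm → −72.3 dBm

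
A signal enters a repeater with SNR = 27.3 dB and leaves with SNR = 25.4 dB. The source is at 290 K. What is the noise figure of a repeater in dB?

1.9 dB

NF (dB) = SNR_in(dB) − SNR_out(dB) when the source is at T₀
NF = 27.3 − 25.4 = 1.9 dB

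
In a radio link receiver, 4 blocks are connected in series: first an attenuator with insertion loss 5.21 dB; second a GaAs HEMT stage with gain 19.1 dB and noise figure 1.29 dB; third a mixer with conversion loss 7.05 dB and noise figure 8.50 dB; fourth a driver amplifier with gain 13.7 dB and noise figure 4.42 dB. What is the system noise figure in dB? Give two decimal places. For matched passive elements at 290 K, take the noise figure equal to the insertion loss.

7.06 dB

Convert to linear (a loss of L dB is a gain of −L dB): F_i = 10^(NF_i/10), G_i = 10^(G_i,dB/10)
  Stage 1: F_1 = 10^(5.21/10) = 3.319, G_1 = 10^(−5.21/10) = 0.3013
  Stage 2: F_2 = 10^(1.29/10) = 1.346, G_2 = 10^(19.1/10) = 81.28
  Stage 3: F_3 = 10^(8.50/10) = 7.079, G_3 = 10^(−7.05/10) = 0.1972
  Stage 4: F_4 = 10^(4.42/10) = 2.767, G_4 = 10^(13.7/10) = 23.44
Friis cascade:
  F = 3.319 + (1.346 − 1)/0.3013 + (7.079 − 1)/24.49 + (2.767 − 1)/4.831 = 5.081
NF = 10 log₁₀(5.081) = 7.06 dB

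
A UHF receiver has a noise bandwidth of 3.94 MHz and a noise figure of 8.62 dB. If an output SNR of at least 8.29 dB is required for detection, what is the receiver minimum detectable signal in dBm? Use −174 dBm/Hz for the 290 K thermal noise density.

−91.1 dBm

Sensitivity = −174 + 10 log₁₀(B) + NF + SNR_min
= −174 + 65.95 + 8.62 + 8.29
= −91.14 dBm → −91.1 dBm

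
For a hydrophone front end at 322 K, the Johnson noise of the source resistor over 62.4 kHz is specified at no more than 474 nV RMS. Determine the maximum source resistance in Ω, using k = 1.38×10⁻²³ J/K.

203 Ω

Johnson–Nyquist: V_n = √(4kTRB) ⇒ R = V_n² / (4kTB)
4kTB = 4 × 1.38×10⁻²³ × 322 × 6.24×10⁴ = 1.11×10⁻¹⁵
R = (4.74×10⁻⁷)² / 1.11×10⁻¹⁵ = 2.03×10² Ω = 203 Ω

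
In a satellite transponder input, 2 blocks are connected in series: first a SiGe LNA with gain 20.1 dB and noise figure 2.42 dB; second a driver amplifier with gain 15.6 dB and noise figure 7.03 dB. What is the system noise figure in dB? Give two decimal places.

Convert to linear (a loss of L dB is a gain of −L dB): F_i = 10^(NF_i/10), G_i = 10^(G_i,dB/10)
  Stage 1: F_1 = 10^(2.42/10) = 1.746, G_1 = 10^(20.1/10) = 102.3
  Stage 2: F_2 = 10^(7.03/10) = 5.047, G_2 = 10^(15.6/10) = 36.31
Friis cascade:
  F = 1.746 + (5.047 − 1)/102.3 = 1.785
NF = 10 log₁₀(1.785) = 2.52 dB

2.52 dB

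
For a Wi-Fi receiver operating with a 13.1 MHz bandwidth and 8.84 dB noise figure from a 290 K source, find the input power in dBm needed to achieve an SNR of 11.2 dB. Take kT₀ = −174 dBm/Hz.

Sensitivity = −174 + 10 log₁₀(B) + NF + SNR_min
= −174 + 71.17 + 8.84 + 11.2
= −82.79 dBm → −82.8 dBm

−82.8 dBm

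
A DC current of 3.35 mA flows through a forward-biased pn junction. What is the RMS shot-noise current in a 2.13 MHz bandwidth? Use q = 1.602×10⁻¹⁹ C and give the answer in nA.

I_n = √(2qI·B)
2qI·B = 2 × 1.602×10⁻¹⁹ × 3.35×10⁻³ × 2.13×10⁶ = 2.29×10⁻¹⁵ A²
I_n = √(2.29×10⁻¹⁵) = 4.78×10⁻⁸ A = 47.8 nA

47.8 nA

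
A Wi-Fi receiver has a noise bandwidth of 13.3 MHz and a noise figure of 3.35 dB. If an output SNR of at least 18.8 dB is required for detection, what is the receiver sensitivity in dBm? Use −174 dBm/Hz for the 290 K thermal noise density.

−80.6 dBm

Sensitivity = −174 + 10 log₁₀(B) + NF + SNR_min
= −174 + 71.24 + 3.35 + 18.8
= −80.61 dBm → −80.6 dBm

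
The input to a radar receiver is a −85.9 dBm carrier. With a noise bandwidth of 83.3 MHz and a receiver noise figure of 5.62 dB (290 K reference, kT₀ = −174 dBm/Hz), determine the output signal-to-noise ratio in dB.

Noise floor: N = −174 + 10 log₁₀(B) + NF
10 log₁₀(8.33×10⁷) = 79.21 dB
N = −174 + 79.21 + 5.62 = −89.17 dBm
SNR = P_sig − N = −85.9 − (−89.17) = 3.27 dB → 3.3 dB

3.3 dB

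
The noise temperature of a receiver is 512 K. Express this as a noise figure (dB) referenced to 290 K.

F = 1 + T_e/T₀ = 1 + 512/290 = 2.76552
NF = 10 log₁₀(2.76552) = 4.42 dB

4.42 dB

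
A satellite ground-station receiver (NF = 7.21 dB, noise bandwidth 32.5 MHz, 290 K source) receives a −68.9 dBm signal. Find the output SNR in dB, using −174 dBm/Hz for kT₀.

Noise floor: N = −174 + 10 log₁₀(B) + NF
10 log₁₀(3.25×10⁷) = 75.12 dB
N = −174 + 75.12 + 7.21 = −91.67 dBm
SNR = P_sig − N = −68.9 − (−91.67) = 22.77 dB → 22.8 dB

22.8 dB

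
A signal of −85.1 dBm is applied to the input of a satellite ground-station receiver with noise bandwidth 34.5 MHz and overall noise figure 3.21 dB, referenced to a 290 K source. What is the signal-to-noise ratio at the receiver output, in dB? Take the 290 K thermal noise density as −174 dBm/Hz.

10.3 dB

Noise floor: N = −174 + 10 log₁₀(B) + NF
10 log₁₀(3.45×10⁷) = 75.38 dB
N = −174 + 75.38 + 3.21 = −95.41 dBm
SNR = P_sig − N = −85.1 − (−95.41) = 10.31 dB → 10.3 dB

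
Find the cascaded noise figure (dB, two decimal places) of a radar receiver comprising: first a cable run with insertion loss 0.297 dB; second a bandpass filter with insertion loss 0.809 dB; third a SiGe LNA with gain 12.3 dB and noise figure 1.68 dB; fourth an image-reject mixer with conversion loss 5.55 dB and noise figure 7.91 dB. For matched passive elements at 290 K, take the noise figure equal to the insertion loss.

3.60 dB

Convert to linear (a loss of L dB is a gain of −L dB): F_i = 10^(NF_i/10), G_i = 10^(G_i,dB/10)
  Stage 1: F_1 = 10^(0.297/10) = 1.071, G_1 = 10^(−0.297/10) = 0.9339
  Stage 2: F_2 = 10^(0.809/10) = 1.205, G_2 = 10^(−0.809/10) = 0.8300
  Stage 3: F_3 = 10^(1.68/10) = 1.472, G_3 = 10^(12.3/10) = 16.98
  Stage 4: F_4 = 10^(7.91/10) = 6.180, G_4 = 10^(−5.55/10) = 0.2786
Friis cascade:
  F = 1.071 + (1.205 − 1)/0.9339 + (1.472 − 1)/0.7752 + (6.180 − 1)/13.16 = 2.293
NF = 10 log₁₀(2.293) = 3.60 dB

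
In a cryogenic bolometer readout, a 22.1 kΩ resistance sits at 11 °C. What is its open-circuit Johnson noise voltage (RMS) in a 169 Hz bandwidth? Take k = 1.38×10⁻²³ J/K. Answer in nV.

242 nV

T = 11 °C + 273.15 = 284.15 K
V_n = √(4kTRB)
4kTRB = 4 × 1.38×10⁻²³ × 284.15 × 2.21×10⁴ × 1.69×10² = 5.86×10⁻¹⁴ V²
V_n = √(5.86×10⁻¹⁴) = 2.42×10⁻⁷ V = 242 nV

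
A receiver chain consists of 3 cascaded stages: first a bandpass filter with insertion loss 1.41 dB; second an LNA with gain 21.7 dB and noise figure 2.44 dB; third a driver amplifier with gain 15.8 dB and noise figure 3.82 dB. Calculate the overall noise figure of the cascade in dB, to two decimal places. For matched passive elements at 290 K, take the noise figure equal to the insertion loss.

Convert to linear (a loss of L dB is a gain of −L dB): F_i = 10^(NF_i/10), G_i = 10^(G_i,dB/10)
  Stage 1: F_1 = 10^(1.41/10) = 1.384, G_1 = 10^(−1.41/10) = 0.7228
  Stage 2: F_2 = 10^(2.44/10) = 1.754, G_2 = 10^(21.7/10) = 147.9
  Stage 3: F_3 = 10^(3.82/10) = 2.410, G_3 = 10^(15.8/10) = 38.02
Friis cascade:
  F = 1.384 + (1.754 − 1)/0.7228 + (2.410 − 1)/106.9 = 2.440
NF = 10 log₁₀(2.440) = 3.87 dB

3.87 dB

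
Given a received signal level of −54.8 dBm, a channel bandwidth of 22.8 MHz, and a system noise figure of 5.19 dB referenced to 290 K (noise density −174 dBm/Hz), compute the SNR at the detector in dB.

40.4 dB

Noise floor: N = −174 + 10 log₁₀(B) + NF
10 log₁₀(2.28×10⁷) = 73.58 dB
N = −174 + 73.58 + 5.19 = −95.23 dBm
SNR = P_sig − N = −54.8 − (−95.23) = 40.43 dB → 40.4 dB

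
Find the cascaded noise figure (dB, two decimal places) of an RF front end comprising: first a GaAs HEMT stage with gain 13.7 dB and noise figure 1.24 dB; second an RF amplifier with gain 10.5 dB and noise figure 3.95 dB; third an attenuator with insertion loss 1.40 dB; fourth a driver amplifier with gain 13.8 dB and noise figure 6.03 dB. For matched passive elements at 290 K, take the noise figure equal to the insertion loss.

1.50 dB

Convert to linear (a loss of L dB is a gain of −L dB): F_i = 10^(NF_i/10), G_i = 10^(G_i,dB/10)
  Stage 1: F_1 = 10^(1.24/10) = 1.330, G_1 = 10^(13.7/10) = 23.44
  Stage 2: F_2 = 10^(3.95/10) = 2.483, G_2 = 10^(10.5/10) = 11.22
  Stage 3: F_3 = 10^(1.40/10) = 1.380, G_3 = 10^(−1.40/10) = 0.7244
  Stage 4: F_4 = 10^(6.03/10) = 4.009, G_4 = 10^(13.8/10) = 23.99
Friis cascade:
  F = 1.330 + (2.483 − 1)/23.44 + (1.380 − 1)/263.0 + (4.009 − 1)/190.5 = 1.411
NF = 10 log₁₀(1.411) = 1.50 dB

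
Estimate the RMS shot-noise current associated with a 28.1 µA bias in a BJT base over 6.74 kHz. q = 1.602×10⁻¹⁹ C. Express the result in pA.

I_n = √(2qI·B)
2qI·B = 2 × 1.602×10⁻¹⁹ × 2.81×10⁻⁵ × 6.74×10³ = 6.07×10⁻²⁰ A²
I_n = √(6.07×10⁻²⁰) = 2.46×10⁻¹⁰ A = 246 pA

246 pA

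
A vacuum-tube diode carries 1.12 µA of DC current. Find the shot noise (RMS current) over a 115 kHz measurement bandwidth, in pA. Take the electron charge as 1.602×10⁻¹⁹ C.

203 pA

I_n = √(2qI·B)
2qI·B = 2 × 1.602×10⁻¹⁹ × 1.12×10⁻⁶ × 1.15×10⁵ = 4.13×10⁻²⁰ A²
I_n = √(4.13×10⁻²⁰) = 2.03×10⁻¹⁰ A = 203 pA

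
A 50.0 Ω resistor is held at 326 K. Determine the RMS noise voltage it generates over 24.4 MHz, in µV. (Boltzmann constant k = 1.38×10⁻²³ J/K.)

4.69 µV

V_n = √(4kTRB)
4kTRB = 4 × 1.38×10⁻²³ × 326 × 5.00×10¹ × 2.44×10⁷ = 2.20×10⁻¹¹ V²
V_n = √(2.20×10⁻¹¹) = 4.69×10⁻⁶ V = 4.69 µV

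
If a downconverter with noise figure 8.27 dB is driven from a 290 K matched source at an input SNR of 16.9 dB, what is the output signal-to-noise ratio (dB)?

8.63 dB

By definition F = SNR_in/SNR_out, so in dB: SNR_out = SNR_in − NF
SNR_out = 16.9 − 8.27 = 8.63 dB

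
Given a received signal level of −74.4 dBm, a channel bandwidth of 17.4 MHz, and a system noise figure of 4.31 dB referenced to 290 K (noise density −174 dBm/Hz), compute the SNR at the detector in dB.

Noise floor: N = −174 + 10 log₁₀(B) + NF
10 log₁₀(1.74×10⁷) = 72.41 dB
N = −174 + 72.41 + 4.31 = −97.28 dBm
SNR = P_sig − N = −74.4 − (−97.28) = 22.88 dB → 22.9 dB

22.9 dB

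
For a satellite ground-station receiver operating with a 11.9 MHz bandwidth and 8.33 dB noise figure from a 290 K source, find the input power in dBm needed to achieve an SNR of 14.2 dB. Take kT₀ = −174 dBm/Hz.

Sensitivity = −174 + 10 log₁₀(B) + NF + SNR_min
= −174 + 70.76 + 8.33 + 14.2
= −80.71 dBm → −80.7 dBm

−80.7 dBm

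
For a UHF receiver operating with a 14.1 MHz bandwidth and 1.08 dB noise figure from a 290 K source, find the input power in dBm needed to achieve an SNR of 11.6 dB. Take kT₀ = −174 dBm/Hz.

Sensitivity = −174 + 10 log₁₀(B) + NF + SNR_min
= −174 + 71.49 + 1.08 + 11.6
= −89.83 dBm → −89.8 dBm

−89.8 dBm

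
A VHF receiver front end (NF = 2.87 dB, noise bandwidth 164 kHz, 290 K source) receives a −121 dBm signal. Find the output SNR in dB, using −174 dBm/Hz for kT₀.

−2.0 dB

Noise floor: N = −174 + 10 log₁₀(B) + NF
10 log₁₀(1.64×10⁵) = 52.15 dB
N = −174 + 52.15 + 2.87 = −118.98 dBm
SNR = P_sig − N = −121 − (−118.98) = −2.02 dB → −2.0 dB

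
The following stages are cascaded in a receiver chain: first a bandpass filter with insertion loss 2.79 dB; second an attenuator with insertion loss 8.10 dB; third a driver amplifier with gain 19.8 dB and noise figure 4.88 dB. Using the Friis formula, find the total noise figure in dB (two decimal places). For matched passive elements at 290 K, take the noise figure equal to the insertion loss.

15.77 dB

Convert to linear (a loss of L dB is a gain of −L dB): F_i = 10^(NF_i/10), G_i = 10^(G_i,dB/10)
  Stage 1: F_1 = 10^(2.79/10) = 1.901, G_1 = 10^(−2.79/10) = 0.5260
  Stage 2: F_2 = 10^(8.10/10) = 6.457, G_2 = 10^(−8.10/10) = 0.1549
  Stage 3: F_3 = 10^(4.88/10) = 3.076, G_3 = 10^(19.8/10) = 95.50
Friis cascade:
  F = 1.901 + (6.457 − 1)/0.5260 + (3.076 − 1)/0.08147 = 37.76
NF = 10 log₁₀(37.76) = 15.77 dB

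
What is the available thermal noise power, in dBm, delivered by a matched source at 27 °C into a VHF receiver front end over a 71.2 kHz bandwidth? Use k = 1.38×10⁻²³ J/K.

T = 27 °C + 273.15 = 300.15 K
P_n = kTB = 1.38×10⁻²³ × 300.15 × 7.12×10⁴ = 2.95×10⁻¹⁶ W
In dBm: 10 log₁₀(2.95×10⁻¹⁶ / 10⁻³) = −125.3 dBm

−125.3 dBm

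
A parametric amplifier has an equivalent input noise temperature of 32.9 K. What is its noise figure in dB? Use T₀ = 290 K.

0.467 dB

F = 1 + T_e/T₀ = 1 + 32.9/290 = 1.11345
NF = 10 log₁₀(1.11345) = 0.467 dB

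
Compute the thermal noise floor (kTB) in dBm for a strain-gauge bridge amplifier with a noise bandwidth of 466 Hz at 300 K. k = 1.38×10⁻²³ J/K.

P_n = kTB = 1.38×10⁻²³ × 300 × 4.66×10² = 1.93×10⁻¹⁸ W
In dBm: 10 log₁₀(1.93×10⁻¹⁸ / 10⁻³) = −147.1 dBm

−147.1 dBm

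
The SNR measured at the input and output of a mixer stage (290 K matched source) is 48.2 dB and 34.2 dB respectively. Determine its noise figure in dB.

14.0 dB

NF (dB) = SNR_in(dB) − SNR_out(dB) when the source is at T₀
NF = 48.2 − 34.2 = 14.0 dB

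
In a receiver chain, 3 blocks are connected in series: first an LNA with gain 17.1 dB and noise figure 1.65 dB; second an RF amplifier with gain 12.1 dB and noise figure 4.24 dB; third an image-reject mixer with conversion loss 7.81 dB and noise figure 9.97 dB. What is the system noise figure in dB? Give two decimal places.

1.78 dB

Convert to linear (a loss of L dB is a gain of −L dB): F_i = 10^(NF_i/10), G_i = 10^(G_i,dB/10)
  Stage 1: F_1 = 10^(1.65/10) = 1.462, G_1 = 10^(17.1/10) = 51.29
  Stage 2: F_2 = 10^(4.24/10) = 2.655, G_2 = 10^(12.1/10) = 16.22
  Stage 3: F_3 = 10^(9.97/10) = 9.931, G_3 = 10^(−7.81/10) = 0.1656
Friis cascade:
  F = 1.462 + (2.655 − 1)/51.29 + (9.931 − 1)/831.8 = 1.505
NF = 10 log₁₀(1.505) = 1.78 dB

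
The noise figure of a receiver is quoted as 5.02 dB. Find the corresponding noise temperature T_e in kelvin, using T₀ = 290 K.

F = 10^(5.02/10) = 3.17687
T_e = (F − 1)·T₀ = (3.17687 − 1) × 290 = 631 K

631 K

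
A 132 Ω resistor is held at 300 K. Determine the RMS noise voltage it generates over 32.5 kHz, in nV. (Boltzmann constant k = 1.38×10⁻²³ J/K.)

267 nV

V_n = √(4kTRB)
4kTRB = 4 × 1.38×10⁻²³ × 300 × 1.32×10² × 3.25×10⁴ = 7.10×10⁻¹⁴ V²
V_n = √(7.10×10⁻¹⁴) = 2.67×10⁻⁷ V = 267 nV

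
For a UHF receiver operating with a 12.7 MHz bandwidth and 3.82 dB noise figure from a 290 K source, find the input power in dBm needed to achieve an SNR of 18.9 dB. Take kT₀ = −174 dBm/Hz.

−80.2 dBm

Sensitivity = −174 + 10 log₁₀(B) + NF + SNR_min
= −174 + 71.04 + 3.82 + 18.9
= −80.24 dBm → −80.2 dBm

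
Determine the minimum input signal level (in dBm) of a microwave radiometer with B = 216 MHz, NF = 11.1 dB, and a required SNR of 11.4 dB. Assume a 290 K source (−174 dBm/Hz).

−68.2 dBm

Sensitivity = −174 + 10 log₁₀(B) + NF + SNR_min
= −174 + 83.34 + 11.1 + 11.4
= −68.16 dBm → −68.2 dBm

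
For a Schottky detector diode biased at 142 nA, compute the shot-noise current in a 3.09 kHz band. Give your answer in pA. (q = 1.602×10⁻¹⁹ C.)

11.9 pA

I_n = √(2qI·B)
2qI·B = 2 × 1.602×10⁻¹⁹ × 1.42×10⁻⁷ × 3.09×10³ = 1.41×10⁻²² A²
I_n = √(1.41×10⁻²²) = 1.19×10⁻¹¹ A = 11.9 pA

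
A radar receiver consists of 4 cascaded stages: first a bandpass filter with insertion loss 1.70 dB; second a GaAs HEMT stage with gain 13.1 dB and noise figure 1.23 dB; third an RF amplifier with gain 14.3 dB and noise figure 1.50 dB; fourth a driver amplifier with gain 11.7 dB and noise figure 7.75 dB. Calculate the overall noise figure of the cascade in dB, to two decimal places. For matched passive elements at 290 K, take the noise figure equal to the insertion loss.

Convert to linear (a loss of L dB is a gain of −L dB): F_i = 10^(NF_i/10), G_i = 10^(G_i,dB/10)
  Stage 1: F_1 = 10^(1.70/10) = 1.479, G_1 = 10^(−1.70/10) = 0.6761
  Stage 2: F_2 = 10^(1.23/10) = 1.327, G_2 = 10^(13.1/10) = 20.42
  Stage 3: F_3 = 10^(1.50/10) = 1.413, G_3 = 10^(14.3/10) = 26.92
  Stage 4: F_4 = 10^(7.75/10) = 5.957, G_4 = 10^(11.7/10) = 14.79
Friis cascade:
  F = 1.479 + (1.327 − 1)/0.6761 + (1.413 − 1)/13.80 + (5.957 − 1)/371.5 = 2.007
NF = 10 log₁₀(2.007) = 3.02 dB

3.02 dB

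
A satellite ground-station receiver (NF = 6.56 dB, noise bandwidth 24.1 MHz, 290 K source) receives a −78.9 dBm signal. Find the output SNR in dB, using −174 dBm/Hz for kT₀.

Noise floor: N = −174 + 10 log₁₀(B) + NF
10 log₁₀(2.41×10⁷) = 73.82 dB
N = −174 + 73.82 + 6.56 = −93.62 dBm
SNR = P_sig − N = −78.9 − (−93.62) = 14.72 dB → 14.7 dB

14.7 dB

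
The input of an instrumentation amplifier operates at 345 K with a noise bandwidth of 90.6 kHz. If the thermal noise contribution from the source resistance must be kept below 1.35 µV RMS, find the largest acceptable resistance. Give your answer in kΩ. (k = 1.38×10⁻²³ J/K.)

Johnson–Nyquist: V_n = √(4kTRB) ⇒ R = V_n² / (4kTB)
4kTB = 4 × 1.38×10⁻²³ × 345 × 9.06×10⁴ = 1.73×10⁻¹⁵
R = (1.35×10⁻⁶)² / 1.73×10⁻¹⁵ = 1.06×10³ Ω = 1.06 kΩ

1.06 kΩ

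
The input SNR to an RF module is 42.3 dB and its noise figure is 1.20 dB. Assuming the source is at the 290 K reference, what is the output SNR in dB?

By definition F = SNR_in/SNR_out, so in dB: SNR_out = SNR_in − NF
SNR_out = 42.3 − 1.20 = 41.10 dB

41.10 dB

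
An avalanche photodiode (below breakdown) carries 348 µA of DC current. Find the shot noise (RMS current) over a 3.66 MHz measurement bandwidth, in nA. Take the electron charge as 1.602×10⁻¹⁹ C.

20.2 nA

I_n = √(2qI·B)
2qI·B = 2 × 1.602×10⁻¹⁹ × 3.48×10⁻⁴ × 3.66×10⁶ = 4.08×10⁻¹⁶ A²
I_n = √(4.08×10⁻¹⁶) = 2.02×10⁻⁸ A = 20.2 nA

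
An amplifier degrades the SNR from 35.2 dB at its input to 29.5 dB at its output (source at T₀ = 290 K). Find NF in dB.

NF (dB) = SNR_in(dB) − SNR_out(dB) when the source is at T₀
NF = 35.2 − 29.5 = 5.7 dB

5.7 dB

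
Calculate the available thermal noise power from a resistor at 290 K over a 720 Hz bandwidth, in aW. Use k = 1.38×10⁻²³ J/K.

P_n = kTB = 1.38×10⁻²³ × 290 × 7.20×10² = 2.88×10⁻¹⁸ W = 2.88 aW

2.88 aW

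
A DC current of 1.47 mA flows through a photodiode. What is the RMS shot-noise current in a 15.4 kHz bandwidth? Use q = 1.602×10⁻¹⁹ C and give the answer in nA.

I_n = √(2qI·B)
2qI·B = 2 × 1.602×10⁻¹⁹ × 1.47×10⁻³ × 1.54×10⁴ = 7.25×10⁻¹⁸ A²
I_n = √(7.25×10⁻¹⁸) = 2.69×10⁻⁹ A = 2.69 nA

2.69 nA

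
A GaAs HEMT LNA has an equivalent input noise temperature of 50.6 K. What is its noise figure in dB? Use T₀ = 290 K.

F = 1 + T_e/T₀ = 1 + 50.6/290 = 1.17448
NF = 10 log₁₀(1.17448) = 0.698 dB

0.698 dB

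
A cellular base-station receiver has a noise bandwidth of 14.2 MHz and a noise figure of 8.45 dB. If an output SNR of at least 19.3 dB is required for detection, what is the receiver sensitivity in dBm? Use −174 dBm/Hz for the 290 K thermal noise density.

Sensitivity = −174 + 10 log₁₀(B) + NF + SNR_min
= −174 + 71.52 + 8.45 + 19.3
= −74.73 dBm → −74.7 dBm

−74.7 dBm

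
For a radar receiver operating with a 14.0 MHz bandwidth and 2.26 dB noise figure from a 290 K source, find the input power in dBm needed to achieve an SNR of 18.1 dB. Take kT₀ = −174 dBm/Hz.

−82.2 dBm

Sensitivity = −174 + 10 log₁₀(B) + NF + SNR_min
= −174 + 71.46 + 2.26 + 18.1
= −82.18 dBm → −82.2 dBm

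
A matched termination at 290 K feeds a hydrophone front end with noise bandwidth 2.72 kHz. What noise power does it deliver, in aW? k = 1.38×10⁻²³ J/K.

P_n = kTB = 1.38×10⁻²³ × 290 × 2.72×10³ = 1.09×10⁻¹⁷ W = 10.9 aW

10.9 aW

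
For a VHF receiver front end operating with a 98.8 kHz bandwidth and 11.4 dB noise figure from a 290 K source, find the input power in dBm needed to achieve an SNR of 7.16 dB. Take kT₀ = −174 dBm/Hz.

−105.5 dBm

Sensitivity = −174 + 10 log₁₀(B) + NF + SNR_min
= −174 + 49.95 + 11.4 + 7.16
= −105.49 dBm → −105.5 dBm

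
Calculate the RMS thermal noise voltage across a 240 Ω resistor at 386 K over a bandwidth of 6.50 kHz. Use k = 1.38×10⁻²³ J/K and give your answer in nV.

V_n = √(4kTRB)
4kTRB = 4 × 1.38×10⁻²³ × 386 × 2.40×10² × 6.50×10³ = 3.32×10⁻¹⁴ V²
V_n = √(3.32×10⁻¹⁴) = 1.82×10⁻⁷ V = 182 nV

182 nV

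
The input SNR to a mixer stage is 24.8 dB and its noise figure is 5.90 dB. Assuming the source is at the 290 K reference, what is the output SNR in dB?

By definition F = SNR_in/SNR_out, so in dB: SNR_out = SNR_in − NF
SNR_out = 24.8 − 5.90 = 18.90 dB

18.90 dB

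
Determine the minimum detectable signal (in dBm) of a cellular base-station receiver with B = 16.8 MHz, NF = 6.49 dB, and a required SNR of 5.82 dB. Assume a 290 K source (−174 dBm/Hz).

Sensitivity = −174 + 10 log₁₀(B) + NF + SNR_min
= −174 + 72.25 + 6.49 + 5.82
= −89.44 dBm → −89.4 dBm

−89.4 dBm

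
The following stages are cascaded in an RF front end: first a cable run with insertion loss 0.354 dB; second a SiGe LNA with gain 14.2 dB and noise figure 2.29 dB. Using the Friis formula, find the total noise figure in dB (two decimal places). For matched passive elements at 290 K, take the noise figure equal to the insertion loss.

2.64 dB

Convert to linear (a loss of L dB is a gain of −L dB): F_i = 10^(NF_i/10), G_i = 10^(G_i,dB/10)
  Stage 1: F_1 = 10^(0.354/10) = 1.085, G_1 = 10^(−0.354/10) = 0.9217
  Stage 2: F_2 = 10^(2.29/10) = 1.694, G_2 = 10^(14.2/10) = 26.30
Friis cascade:
  F = 1.085 + (1.694 − 1)/0.9217 = 1.838
NF = 10 log₁₀(1.838) = 2.64 dB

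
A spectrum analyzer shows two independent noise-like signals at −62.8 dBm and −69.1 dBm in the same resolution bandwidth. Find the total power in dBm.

Convert to linear, add, convert back:
P₁ = 5.25×10⁻¹⁰ W, P₂ = 1.23×10⁻¹⁰ W
P_tot = 6.48×10⁻¹⁰ W → 10 log₁₀(P_tot / 10⁻³) = −61.9 dBm

−61.9 dBm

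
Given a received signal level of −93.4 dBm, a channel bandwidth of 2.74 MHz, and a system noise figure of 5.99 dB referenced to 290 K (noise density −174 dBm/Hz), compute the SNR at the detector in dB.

10.2 dB

Noise floor: N = −174 + 10 log₁₀(B) + NF
10 log₁₀(2.74×10⁶) = 64.38 dB
N = −174 + 64.38 + 5.99 = −103.63 dBm
SNR = P_sig − N = −93.4 − (−103.63) = 10.23 dB → 10.2 dB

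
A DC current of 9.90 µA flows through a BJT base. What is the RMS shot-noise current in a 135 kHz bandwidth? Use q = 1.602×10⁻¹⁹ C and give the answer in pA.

I_n = √(2qI·B)
2qI·B = 2 × 1.602×10⁻¹⁹ × 9.90×10⁻⁶ × 1.35×10⁵ = 4.28×10⁻¹⁹ A²
I_n = √(4.28×10⁻¹⁹) = 6.54×10⁻¹⁰ A = 654 pA

654 pA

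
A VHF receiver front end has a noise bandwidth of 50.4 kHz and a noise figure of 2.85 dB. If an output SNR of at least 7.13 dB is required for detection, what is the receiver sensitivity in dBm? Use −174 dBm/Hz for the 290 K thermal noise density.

Sensitivity = −174 + 10 log₁₀(B) + NF + SNR_min
= −174 + 47.02 + 2.85 + 7.13
= −117.00 dBm → −117.0 dBm

−117.0 dBm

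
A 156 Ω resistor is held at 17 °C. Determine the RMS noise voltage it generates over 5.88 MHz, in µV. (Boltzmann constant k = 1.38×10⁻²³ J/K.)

T = 17 °C + 273.15 = 290.15 K
V_n = √(4kTRB)
4kTRB = 4 × 1.38×10⁻²³ × 290.15 × 1.56×10² × 5.88×10⁶ = 1.47×10⁻¹¹ V²
V_n = √(1.47×10⁻¹¹) = 3.83×10⁻⁶ V = 3.83 µV

3.83 µV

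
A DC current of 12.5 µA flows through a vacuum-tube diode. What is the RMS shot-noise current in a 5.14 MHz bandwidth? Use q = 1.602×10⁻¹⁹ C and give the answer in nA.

4.54 nA

I_n = √(2qI·B)
2qI·B = 2 × 1.602×10⁻¹⁹ × 1.25×10⁻⁵ × 5.14×10⁶ = 2.06×10⁻¹⁷ A²
I_n = √(2.06×10⁻¹⁷) = 4.54×10⁻⁹ A = 4.54 nA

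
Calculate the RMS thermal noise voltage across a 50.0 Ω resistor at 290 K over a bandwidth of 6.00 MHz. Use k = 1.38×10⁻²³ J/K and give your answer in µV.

2.19 µV

V_n = √(4kTRB)
4kTRB = 4 × 1.38×10⁻²³ × 290 × 5.00×10¹ × 6.00×10⁶ = 4.80×10⁻¹² V²
V_n = √(4.80×10⁻¹²) = 2.19×10⁻⁶ V = 2.19 µV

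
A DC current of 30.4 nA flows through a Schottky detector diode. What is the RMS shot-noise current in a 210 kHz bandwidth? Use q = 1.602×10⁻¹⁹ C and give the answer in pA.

I_n = √(2qI·B)
2qI·B = 2 × 1.602×10⁻¹⁹ × 3.04×10⁻⁸ × 2.10×10⁵ = 2.05×10⁻²¹ A²
I_n = √(2.05×10⁻²¹) = 4.52×10⁻¹¹ A = 45.2 pA

45.2 pA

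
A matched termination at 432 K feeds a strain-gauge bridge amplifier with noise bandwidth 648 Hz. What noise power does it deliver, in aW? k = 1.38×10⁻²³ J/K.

P_n = kTB = 1.38×10⁻²³ × 432 × 6.48×10² = 3.86×10⁻¹⁸ W = 3.86 aW

3.86 aW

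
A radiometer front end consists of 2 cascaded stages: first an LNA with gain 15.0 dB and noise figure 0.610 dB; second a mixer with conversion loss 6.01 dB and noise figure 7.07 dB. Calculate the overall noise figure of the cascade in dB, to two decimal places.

1.07 dB

Convert to linear (a loss of L dB is a gain of −L dB): F_i = 10^(NF_i/10), G_i = 10^(G_i,dB/10)
  Stage 1: F_1 = 10^(0.610/10) = 1.151, G_1 = 10^(15.0/10) = 31.62
  Stage 2: F_2 = 10^(7.07/10) = 5.093, G_2 = 10^(−6.01/10) = 0.2506
Friis cascade:
  F = 1.151 + (5.093 − 1)/31.62 = 1.280
NF = 10 log₁₀(1.280) = 1.07 dB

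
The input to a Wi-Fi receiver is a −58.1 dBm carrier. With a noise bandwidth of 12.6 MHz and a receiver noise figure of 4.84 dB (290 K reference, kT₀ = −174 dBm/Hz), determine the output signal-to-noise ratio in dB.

40.1 dB

Noise floor: N = −174 + 10 log₁₀(B) + NF
10 log₁₀(1.26×10⁷) = 71 dB
N = −174 + 71 + 4.84 = −98.16 dBm
SNR = P_sig − N = −58.1 − (−98.16) = 40.06 dB → 40.1 dB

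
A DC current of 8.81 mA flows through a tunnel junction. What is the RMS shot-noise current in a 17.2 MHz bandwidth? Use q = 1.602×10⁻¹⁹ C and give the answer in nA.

220 nA

I_n = √(2qI·B)
2qI·B = 2 × 1.602×10⁻¹⁹ × 8.81×10⁻³ × 1.72×10⁷ = 4.86×10⁻¹⁴ A²
I_n = √(4.86×10⁻¹⁴) = 2.20×10⁻⁷ A = 220 nA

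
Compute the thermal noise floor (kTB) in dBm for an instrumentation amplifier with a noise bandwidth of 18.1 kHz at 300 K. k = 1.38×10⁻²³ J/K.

−131.3 dBm

P_n = kTB = 1.38×10⁻²³ × 300 × 1.81×10⁴ = 7.49×10⁻¹⁷ W
In dBm: 10 log₁₀(7.49×10⁻¹⁷ / 10⁻³) = −131.3 dBm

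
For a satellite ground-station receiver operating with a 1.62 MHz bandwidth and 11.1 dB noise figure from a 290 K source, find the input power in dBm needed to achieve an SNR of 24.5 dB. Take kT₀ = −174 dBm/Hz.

Sensitivity = −174 + 10 log₁₀(B) + NF + SNR_min
= −174 + 62.1 + 11.1 + 24.5
= −76.3 dBm → −76.3 dBm

−76.3 dBm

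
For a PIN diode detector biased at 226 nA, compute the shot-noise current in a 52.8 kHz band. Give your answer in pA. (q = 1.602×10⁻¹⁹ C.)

I_n = √(2qI·B)
2qI·B = 2 × 1.602×10⁻¹⁹ × 2.26×10⁻⁷ × 5.28×10⁴ = 3.82×10⁻²¹ A²
I_n = √(3.82×10⁻²¹) = 6.18×10⁻¹¹ A = 61.8 pA

61.8 pA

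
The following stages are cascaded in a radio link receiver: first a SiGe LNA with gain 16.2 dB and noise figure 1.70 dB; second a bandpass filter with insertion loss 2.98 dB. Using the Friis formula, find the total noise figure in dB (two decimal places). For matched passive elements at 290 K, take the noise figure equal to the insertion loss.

1.77 dB

Convert to linear (a loss of L dB is a gain of −L dB): F_i = 10^(NF_i/10), G_i = 10^(G_i,dB/10)
  Stage 1: F_1 = 10^(1.70/10) = 1.479, G_1 = 10^(16.2/10) = 41.69
  Stage 2: F_2 = 10^(2.98/10) = 1.986, G_2 = 10^(−2.98/10) = 0.5035
Friis cascade:
  F = 1.479 + (1.986 − 1)/41.69 = 1.503
NF = 10 log₁₀(1.503) = 1.77 dB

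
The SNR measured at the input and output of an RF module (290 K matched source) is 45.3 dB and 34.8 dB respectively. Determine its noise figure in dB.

10.5 dB

NF (dB) = SNR_in(dB) − SNR_out(dB) when the source is at T₀
NF = 45.3 − 34.8 = 10.5 dB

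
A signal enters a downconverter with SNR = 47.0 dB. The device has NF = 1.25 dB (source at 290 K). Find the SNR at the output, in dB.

45.75 dB

By definition F = SNR_in/SNR_out, so in dB: SNR_out = SNR_in − NF
SNR_out = 47.0 − 1.25 = 45.75 dB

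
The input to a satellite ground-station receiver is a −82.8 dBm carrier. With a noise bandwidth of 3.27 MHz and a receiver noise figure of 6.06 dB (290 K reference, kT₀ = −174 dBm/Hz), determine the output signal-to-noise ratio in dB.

Noise floor: N = −174 + 10 log₁₀(B) + NF
10 log₁₀(3.27×10⁶) = 65.15 dB
N = −174 + 65.15 + 6.06 = −102.79 dBm
SNR = P_sig − N = −82.8 − (−102.79) = 19.99 dB → 20.0 dB

20.0 dB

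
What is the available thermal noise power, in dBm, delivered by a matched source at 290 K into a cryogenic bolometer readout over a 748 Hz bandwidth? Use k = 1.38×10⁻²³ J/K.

P_n = kTB = 1.38×10⁻²³ × 290 × 7.48×10² = 2.99×10⁻¹⁸ W
In dBm: 10 log₁₀(2.99×10⁻¹⁸ / 10⁻³) = −145.2 dBm

−145.2 dBm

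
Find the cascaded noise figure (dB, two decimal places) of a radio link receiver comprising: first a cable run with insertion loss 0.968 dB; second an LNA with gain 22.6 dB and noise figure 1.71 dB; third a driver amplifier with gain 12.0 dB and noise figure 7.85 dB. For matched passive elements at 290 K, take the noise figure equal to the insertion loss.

Convert to linear (a loss of L dB is a gain of −L dB): F_i = 10^(NF_i/10), G_i = 10^(G_i,dB/10)
  Stage 1: F_1 = 10^(0.968/10) = 1.250, G_1 = 10^(−0.968/10) = 0.8002
  Stage 2: F_2 = 10^(1.71/10) = 1.483, G_2 = 10^(22.6/10) = 182.0
  Stage 3: F_3 = 10^(7.85/10) = 6.095, G_3 = 10^(12.0/10) = 15.85
Friis cascade:
  F = 1.250 + (1.483 − 1)/0.8002 + (6.095 − 1)/145.6 = 1.888
NF = 10 log₁₀(1.888) = 2.76 dB

2.76 dB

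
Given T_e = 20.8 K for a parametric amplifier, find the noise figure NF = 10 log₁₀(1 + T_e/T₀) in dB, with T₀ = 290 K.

0.301 dB

F = 1 + T_e/T₀ = 1 + 20.8/290 = 1.07172
NF = 10 log₁₀(1.07172) = 0.301 dB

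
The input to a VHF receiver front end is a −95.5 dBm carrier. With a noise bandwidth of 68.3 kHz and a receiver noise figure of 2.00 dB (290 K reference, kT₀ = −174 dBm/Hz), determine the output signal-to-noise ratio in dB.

28.2 dB

Noise floor: N = −174 + 10 log₁₀(B) + NF
10 log₁₀(6.83×10⁴) = 48.34 dB
N = −174 + 48.34 + 2.00 = −123.66 dBm
SNR = P_sig − N = −95.5 − (−123.66) = 28.16 dB → 28.2 dB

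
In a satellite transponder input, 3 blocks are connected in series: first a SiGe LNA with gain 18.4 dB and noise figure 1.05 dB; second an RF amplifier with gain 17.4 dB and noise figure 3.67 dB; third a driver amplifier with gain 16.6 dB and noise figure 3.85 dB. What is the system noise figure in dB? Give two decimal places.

1.12 dB

Convert to linear (a loss of L dB is a gain of −L dB): F_i = 10^(NF_i/10), G_i = 10^(G_i,dB/10)
  Stage 1: F_1 = 10^(1.05/10) = 1.274, G_1 = 10^(18.4/10) = 69.18
  Stage 2: F_2 = 10^(3.67/10) = 2.328, G_2 = 10^(17.4/10) = 54.95
  Stage 3: F_3 = 10^(3.85/10) = 2.427, G_3 = 10^(16.6/10) = 45.71
Friis cascade:
  F = 1.274 + (2.328 − 1)/69.18 + (2.427 − 1)/3802 = 1.293
NF = 10 log₁₀(1.293) = 1.12 dB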